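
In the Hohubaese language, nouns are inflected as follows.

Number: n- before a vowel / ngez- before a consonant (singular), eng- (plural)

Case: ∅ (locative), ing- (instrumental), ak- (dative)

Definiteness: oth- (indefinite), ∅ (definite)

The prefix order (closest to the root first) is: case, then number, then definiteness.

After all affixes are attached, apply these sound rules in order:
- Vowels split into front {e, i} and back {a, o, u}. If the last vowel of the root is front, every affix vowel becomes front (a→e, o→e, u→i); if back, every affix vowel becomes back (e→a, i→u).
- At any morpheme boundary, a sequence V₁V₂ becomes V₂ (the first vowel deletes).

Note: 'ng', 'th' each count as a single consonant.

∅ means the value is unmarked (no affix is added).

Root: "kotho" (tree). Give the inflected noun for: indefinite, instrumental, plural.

othangungkotho

Attach case instrumental ing- → ingkotho.
Attach number plural eng- → engingkotho.
Attach definiteness indefinite oth- → othengingkotho.
Apply vowel harmony: othengingkotho → othangungkotho.
Vowel deletion: no change.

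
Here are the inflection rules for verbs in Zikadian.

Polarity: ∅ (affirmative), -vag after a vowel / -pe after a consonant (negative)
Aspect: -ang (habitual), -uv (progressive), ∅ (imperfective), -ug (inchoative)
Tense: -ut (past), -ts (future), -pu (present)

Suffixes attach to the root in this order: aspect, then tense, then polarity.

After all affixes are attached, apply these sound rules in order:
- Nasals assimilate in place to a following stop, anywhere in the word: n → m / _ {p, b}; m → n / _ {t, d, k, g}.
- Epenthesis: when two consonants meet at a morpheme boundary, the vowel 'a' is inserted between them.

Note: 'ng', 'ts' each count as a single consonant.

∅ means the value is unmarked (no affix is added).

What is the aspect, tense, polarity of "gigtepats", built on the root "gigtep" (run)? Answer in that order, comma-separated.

Segment: gigtep-ts.
aspect: ∅ → imperfective.
tense: -ts → future.
polarity: ∅ → affirmative.

imperfective, future, affirmative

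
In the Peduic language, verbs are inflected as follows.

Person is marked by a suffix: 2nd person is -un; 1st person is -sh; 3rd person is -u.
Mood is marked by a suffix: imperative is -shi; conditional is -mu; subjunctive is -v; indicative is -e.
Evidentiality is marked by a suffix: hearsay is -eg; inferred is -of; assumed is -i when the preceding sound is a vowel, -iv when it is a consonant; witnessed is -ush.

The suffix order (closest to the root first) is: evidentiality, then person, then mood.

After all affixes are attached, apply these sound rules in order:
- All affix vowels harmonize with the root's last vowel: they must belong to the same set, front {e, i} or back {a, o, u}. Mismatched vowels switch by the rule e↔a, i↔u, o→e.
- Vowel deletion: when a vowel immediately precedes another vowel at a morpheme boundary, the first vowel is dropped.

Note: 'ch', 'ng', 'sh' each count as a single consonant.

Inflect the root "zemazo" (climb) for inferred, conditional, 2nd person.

Attach evidentiality inferred -of → zemazoof.
Attach person 2nd person -un → zemazoofun.
Attach mood conditional -mu → zemazoofunmu.
Vowel harmony: no change.
Apply vowel deletion: zemazoofunmu → zemazofunmu.

zemazofunmu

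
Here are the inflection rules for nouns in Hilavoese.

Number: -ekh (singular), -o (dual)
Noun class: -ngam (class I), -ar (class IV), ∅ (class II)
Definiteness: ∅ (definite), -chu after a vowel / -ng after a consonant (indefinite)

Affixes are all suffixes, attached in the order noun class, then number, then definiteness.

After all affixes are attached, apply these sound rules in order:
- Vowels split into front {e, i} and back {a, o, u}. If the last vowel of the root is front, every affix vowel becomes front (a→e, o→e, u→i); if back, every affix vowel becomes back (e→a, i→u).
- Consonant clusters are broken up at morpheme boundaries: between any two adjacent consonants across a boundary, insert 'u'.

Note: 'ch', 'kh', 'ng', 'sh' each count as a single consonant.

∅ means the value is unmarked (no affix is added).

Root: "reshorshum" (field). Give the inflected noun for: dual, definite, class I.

Attach noun class class I -ngam → reshorshumngam.
Attach number dual -o → reshorshumngamo.
definiteness = definite: zero marking, form stays reshorshumngamo.
Vowel harmony: no change.
Apply epenthesis: reshorshumngamo → reshorshumungamo.

reshorshumungamo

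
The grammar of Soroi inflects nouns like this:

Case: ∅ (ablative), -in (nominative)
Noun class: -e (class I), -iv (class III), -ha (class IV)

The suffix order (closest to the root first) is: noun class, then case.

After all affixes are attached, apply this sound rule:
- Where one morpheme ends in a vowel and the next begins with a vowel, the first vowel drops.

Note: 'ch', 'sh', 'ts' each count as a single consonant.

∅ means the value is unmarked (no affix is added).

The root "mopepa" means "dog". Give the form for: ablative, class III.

Attach noun class class III -iv → mopepaiv.
case = ablative: zero marking, form stays mopepaiv.
Apply vowel deletion: mopepaiv → mopepiv.

mopepiv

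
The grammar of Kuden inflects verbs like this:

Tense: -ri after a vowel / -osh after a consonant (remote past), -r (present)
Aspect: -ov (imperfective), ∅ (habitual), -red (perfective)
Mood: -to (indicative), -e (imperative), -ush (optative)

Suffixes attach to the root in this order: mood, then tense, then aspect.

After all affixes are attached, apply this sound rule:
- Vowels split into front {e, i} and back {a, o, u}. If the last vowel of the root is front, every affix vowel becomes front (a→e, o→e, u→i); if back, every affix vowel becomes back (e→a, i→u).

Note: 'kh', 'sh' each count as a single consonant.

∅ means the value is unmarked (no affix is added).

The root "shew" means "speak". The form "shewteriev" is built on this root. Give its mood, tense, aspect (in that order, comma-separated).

indicative, remote past, imperfective

Segment: shew-to-ri-ov.
mood: -to → indicative.
tense: -ri/osh → remote past.
aspect: -ov → imperfective.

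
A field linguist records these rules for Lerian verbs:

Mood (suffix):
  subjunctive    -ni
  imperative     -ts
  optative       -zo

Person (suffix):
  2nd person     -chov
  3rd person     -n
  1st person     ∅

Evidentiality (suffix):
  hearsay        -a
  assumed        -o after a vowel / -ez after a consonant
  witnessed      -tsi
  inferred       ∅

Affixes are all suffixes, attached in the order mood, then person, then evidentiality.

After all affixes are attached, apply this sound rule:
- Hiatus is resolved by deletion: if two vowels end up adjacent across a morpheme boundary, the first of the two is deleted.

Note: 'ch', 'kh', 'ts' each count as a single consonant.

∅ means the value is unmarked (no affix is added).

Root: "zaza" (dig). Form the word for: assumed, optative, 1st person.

Attach mood optative -zo → zazazo.
person = 1st person: zero marking, form stays zazazo.
Attach evidentiality assumed -o (after vowel 'o') → zazazoo.
Apply vowel deletion: zazazoo → zazazo.

zazazo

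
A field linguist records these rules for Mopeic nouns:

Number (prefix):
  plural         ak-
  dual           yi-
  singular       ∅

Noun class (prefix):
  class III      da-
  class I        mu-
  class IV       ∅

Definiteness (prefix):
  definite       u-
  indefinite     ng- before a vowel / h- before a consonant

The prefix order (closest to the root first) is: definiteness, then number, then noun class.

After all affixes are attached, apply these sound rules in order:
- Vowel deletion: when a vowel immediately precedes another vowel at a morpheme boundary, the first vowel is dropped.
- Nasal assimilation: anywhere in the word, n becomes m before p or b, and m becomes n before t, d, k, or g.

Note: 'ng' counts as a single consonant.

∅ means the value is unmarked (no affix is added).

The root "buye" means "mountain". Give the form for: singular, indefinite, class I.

muhbuye

Attach definiteness indefinite h- (before consonant 'b') → hbuye.
number = singular: zero marking, form stays hbuye.
Attach noun class class I mu- → muhbuye.
Vowel deletion: no change.
Nasal assimilation: no change.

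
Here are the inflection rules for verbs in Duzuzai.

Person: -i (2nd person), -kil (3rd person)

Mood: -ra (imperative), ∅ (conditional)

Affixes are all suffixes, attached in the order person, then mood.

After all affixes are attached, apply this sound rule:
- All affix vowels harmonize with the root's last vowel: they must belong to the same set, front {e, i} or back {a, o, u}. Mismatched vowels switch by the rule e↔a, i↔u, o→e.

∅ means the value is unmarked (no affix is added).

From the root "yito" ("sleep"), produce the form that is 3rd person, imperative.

yitokulra

Attach person 3rd person -kil → yitokil.
Attach mood imperative -ra → yitokilra.
Apply vowel harmony: yitokilra → yitokulra.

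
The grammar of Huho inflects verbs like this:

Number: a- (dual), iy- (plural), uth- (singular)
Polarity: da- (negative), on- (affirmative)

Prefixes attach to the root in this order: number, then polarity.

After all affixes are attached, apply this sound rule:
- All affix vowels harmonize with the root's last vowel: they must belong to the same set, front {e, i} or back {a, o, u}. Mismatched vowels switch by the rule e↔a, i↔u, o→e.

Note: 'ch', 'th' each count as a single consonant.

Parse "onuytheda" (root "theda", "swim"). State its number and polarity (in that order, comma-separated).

plural, affirmative

Segment: on-iy-theda.
number: iy- → plural.
polarity: on- → affirmative.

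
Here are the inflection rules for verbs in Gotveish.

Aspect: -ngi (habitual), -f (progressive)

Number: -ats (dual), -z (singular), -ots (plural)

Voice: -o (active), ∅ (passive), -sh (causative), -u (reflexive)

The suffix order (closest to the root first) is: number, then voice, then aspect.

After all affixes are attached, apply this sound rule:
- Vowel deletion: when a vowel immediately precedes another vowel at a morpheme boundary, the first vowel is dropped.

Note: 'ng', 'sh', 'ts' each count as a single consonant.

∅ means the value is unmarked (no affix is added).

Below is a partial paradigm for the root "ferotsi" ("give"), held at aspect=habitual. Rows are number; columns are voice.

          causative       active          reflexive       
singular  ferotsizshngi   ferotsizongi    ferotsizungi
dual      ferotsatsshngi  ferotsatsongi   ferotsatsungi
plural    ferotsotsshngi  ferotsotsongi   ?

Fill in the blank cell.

Attach number plural -ots → ferotsiots.
Attach voice reflexive -u → ferotsiotsu.
Attach aspect habitual -ngi → ferotsiotsungi.
Apply vowel deletion: ferotsiotsungi → ferotsotsungi.

ferotsotsungi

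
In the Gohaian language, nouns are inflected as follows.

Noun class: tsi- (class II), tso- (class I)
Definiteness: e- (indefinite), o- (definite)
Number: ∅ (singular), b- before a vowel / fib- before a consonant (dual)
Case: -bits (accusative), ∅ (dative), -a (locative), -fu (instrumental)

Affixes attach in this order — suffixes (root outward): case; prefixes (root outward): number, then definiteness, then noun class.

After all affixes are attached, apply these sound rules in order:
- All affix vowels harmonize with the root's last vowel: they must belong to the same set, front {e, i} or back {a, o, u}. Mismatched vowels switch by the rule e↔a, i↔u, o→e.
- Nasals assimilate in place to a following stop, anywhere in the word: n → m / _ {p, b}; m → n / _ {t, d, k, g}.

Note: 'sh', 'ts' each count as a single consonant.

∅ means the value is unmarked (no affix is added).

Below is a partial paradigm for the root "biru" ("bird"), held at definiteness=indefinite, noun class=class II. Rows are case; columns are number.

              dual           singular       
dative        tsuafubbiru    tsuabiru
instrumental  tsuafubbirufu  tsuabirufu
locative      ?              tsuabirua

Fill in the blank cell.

Attach number dual fib- (before consonant 'b') → fibbiru.
Attach definiteness indefinite e- → efibbiru.
Attach case locative -a → efibbirua.
Attach noun class class II tsi- → tsiefibbirua.
Apply vowel harmony: tsiefibbirua → tsuafubbirua.
Nasal assimilation: no change.

tsuafubbirua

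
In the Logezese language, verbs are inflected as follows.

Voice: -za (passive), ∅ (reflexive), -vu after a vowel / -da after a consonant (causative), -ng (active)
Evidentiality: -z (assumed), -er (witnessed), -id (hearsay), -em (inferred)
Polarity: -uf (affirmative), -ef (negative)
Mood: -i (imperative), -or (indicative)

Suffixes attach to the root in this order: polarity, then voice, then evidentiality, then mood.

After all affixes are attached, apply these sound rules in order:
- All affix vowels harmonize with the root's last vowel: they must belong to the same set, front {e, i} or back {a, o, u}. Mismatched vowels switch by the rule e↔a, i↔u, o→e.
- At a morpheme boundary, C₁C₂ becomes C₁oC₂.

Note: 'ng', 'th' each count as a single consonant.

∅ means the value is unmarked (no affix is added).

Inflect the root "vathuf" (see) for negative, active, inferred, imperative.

vathufafongamu

Attach polarity negative -ef → vathufef.
Attach voice active -ng → vathufefng.
Attach evidentiality inferred -em → vathufefngem.
Attach mood imperative -i → vathufefngemi.
Apply vowel harmony: vathufefngemi → vathufafngamu.
Apply epenthesis: vathufafngamu → vathufafongamu.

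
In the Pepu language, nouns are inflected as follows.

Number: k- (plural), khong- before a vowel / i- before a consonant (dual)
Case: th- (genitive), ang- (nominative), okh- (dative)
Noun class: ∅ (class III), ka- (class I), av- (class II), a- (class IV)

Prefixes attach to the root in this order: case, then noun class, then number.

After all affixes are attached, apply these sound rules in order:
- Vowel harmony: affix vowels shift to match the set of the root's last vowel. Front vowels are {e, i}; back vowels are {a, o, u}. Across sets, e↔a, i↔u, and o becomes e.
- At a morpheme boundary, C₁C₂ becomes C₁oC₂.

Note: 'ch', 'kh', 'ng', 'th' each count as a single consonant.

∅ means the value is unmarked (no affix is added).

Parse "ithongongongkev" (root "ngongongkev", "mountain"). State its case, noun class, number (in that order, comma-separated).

Segment: i-th-ngongongkev.
case: th- → genitive.
noun class: ∅ → class III.
number: khong/i- → dual.

genitive, class III, dual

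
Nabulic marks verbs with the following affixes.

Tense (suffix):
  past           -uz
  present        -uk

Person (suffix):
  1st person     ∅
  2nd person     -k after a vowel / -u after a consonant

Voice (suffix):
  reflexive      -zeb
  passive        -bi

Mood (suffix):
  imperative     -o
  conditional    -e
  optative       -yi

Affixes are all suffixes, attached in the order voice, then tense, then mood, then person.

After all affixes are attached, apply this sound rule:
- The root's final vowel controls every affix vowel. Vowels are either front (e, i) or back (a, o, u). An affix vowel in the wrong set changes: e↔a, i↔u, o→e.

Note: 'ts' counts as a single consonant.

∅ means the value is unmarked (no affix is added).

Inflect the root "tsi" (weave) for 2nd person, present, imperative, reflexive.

tsizebikek

Attach voice reflexive -zeb → tsizeb.
Attach tense present -uk → tsizebuk.
Attach mood imperative -o → tsizebuko.
Attach person 2nd person -k (after vowel 'o') → tsizebukok.
Apply vowel harmony: tsizebukok → tsizebikek.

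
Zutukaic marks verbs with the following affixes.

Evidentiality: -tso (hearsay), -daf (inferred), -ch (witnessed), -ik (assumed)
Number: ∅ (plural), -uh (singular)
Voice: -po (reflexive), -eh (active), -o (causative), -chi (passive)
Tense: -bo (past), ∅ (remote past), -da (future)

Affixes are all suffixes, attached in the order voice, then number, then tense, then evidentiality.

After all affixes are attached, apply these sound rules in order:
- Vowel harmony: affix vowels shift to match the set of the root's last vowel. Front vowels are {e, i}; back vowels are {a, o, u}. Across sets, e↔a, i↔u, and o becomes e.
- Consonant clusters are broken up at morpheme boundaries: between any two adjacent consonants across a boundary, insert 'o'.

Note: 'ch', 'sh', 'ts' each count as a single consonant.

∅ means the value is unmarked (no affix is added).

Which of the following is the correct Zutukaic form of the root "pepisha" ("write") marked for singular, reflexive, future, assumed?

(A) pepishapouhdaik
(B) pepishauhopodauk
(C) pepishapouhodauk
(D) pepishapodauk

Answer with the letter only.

Attach voice reflexive -po → pepishapo.
Attach number singular -uh → pepishapouh.
Attach tense future -da → pepishapouhda.
Attach evidentiality assumed -ik → pepishapouhdaik.
Apply vowel harmony: pepishapouhdaik → pepishapouhdauk.
Apply epenthesis: pepishapouhdauk → pepishapouhodauk.
So the correct form is pepishapouhodauk, option (C).
(A) pepishapouhdaik is wrong: it fails to apply the sound rule(s).
(D) pepishapodauk is wrong: it uses plural instead of singular for number.
(B) pepishauhopodauk is wrong: it has the affixes in the wrong order.

C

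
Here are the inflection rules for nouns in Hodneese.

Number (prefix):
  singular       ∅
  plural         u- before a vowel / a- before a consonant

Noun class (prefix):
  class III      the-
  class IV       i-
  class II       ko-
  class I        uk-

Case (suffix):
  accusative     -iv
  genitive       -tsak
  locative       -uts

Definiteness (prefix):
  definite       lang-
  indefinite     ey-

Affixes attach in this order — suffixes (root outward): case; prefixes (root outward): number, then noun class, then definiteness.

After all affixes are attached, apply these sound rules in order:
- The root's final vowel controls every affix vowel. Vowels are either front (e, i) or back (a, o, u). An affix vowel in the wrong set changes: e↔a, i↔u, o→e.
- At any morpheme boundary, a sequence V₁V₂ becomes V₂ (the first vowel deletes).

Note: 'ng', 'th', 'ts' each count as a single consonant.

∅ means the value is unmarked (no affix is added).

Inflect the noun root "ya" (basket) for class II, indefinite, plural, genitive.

aykayatsak

Attach number plural a- (before consonant 'y') → aya.
Attach case genitive -tsak → ayatsak.
Attach noun class class II ko- → koayatsak.
Attach definiteness indefinite ey- → eykoayatsak.
Apply vowel harmony: eykoayatsak → aykoayatsak.
Apply vowel deletion: aykoayatsak → aykayatsak.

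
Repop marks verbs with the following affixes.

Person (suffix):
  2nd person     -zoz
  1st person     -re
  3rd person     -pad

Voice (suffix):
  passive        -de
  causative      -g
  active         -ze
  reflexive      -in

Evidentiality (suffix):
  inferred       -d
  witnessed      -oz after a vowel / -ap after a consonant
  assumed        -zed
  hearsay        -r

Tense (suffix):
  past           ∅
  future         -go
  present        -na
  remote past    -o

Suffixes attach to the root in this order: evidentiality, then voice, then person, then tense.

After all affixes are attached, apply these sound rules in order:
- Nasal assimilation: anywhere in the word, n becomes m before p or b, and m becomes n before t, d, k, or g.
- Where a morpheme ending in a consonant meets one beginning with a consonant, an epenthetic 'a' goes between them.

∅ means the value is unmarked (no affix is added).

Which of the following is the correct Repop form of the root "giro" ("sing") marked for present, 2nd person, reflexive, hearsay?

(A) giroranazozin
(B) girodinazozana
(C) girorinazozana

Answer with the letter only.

C

Attach evidentiality hearsay -r → giror.
Attach voice reflexive -in → girorin.
Attach person 2nd person -zoz → girorinzoz.
Attach tense present -na → girorinzozna.
Nasal assimilation: no change.
Apply epenthesis: girorinzozna → girorinazozana.
So the correct form is girorinazozana, option (C).
(B) girodinazozana is wrong: it uses inferred instead of hearsay for evidentiality.
(A) giroranazozin is wrong: it has the affixes in the wrong order.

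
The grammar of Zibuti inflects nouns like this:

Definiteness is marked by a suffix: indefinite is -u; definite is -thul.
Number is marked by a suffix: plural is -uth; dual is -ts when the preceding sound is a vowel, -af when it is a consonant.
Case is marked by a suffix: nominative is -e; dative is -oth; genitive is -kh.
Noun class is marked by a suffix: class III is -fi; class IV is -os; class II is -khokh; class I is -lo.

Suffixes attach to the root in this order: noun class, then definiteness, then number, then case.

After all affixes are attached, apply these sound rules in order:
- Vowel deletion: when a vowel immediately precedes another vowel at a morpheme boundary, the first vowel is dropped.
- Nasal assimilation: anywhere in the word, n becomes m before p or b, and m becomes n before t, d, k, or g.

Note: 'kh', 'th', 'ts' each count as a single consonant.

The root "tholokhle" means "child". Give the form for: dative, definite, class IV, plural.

Attach noun class class IV -os → tholokhleos.
Attach definiteness definite -thul → tholokhleosthul.
Attach number plural -uth → tholokhleosthuluth.
Attach case dative -oth → tholokhleosthuluthoth.
Apply vowel deletion: tholokhleosthuluthoth → tholokhlosthuluthoth.
Nasal assimilation: no change.

tholokhlosthuluthoth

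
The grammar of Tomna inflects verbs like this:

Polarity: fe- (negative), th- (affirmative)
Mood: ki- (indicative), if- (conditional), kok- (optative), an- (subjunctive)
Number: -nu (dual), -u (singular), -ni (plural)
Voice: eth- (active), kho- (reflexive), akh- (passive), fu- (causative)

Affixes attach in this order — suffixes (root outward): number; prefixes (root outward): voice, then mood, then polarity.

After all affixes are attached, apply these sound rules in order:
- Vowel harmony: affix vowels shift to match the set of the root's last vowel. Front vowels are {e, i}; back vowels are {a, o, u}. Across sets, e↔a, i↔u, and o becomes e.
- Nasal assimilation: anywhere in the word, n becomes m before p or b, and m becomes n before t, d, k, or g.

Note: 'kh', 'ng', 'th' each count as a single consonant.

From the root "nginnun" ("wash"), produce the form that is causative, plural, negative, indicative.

Attach voice causative fu- → funginnun.
Attach number plural -ni → funginnunni.
Attach mood indicative ki- → kifunginnunni.
Attach polarity negative fe- → fekifunginnunni.
Apply vowel harmony: fekifunginnunni → fakufunginnunnu.
Nasal assimilation: no change.

fakufunginnunnu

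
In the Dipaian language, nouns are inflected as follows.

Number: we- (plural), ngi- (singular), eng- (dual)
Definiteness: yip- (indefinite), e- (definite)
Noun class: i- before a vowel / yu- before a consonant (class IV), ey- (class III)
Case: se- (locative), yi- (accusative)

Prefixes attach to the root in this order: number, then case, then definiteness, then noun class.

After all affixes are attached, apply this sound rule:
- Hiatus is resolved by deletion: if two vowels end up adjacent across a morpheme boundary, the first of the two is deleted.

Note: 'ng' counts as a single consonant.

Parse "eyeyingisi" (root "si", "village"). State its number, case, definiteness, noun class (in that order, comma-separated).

singular, accusative, definite, class III

Segment: ey-e-yi-ngi-si.
number: ngi- → singular.
case: yi- → accusative.
definiteness: e- → definite.
noun class: ey- → class III.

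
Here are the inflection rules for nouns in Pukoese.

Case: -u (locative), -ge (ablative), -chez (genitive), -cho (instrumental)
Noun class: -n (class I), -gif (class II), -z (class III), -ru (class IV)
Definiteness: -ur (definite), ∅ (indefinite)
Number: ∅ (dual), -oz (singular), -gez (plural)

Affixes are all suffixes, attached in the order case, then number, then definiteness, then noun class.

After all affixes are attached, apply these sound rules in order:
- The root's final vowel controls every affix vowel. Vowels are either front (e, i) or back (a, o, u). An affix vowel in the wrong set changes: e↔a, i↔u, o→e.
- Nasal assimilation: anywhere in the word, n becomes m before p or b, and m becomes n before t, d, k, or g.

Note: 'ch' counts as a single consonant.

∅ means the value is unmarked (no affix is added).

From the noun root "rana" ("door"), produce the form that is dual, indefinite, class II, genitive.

ranachazguf

Attach case genitive -chez → ranachez.
number = dual: zero marking, form stays ranachez.
definiteness = indefinite: zero marking, form stays ranachez.
Attach noun class class II -gif → ranachezgif.
Apply vowel harmony: ranachezgif → ranachazguf.
Nasal assimilation: no change.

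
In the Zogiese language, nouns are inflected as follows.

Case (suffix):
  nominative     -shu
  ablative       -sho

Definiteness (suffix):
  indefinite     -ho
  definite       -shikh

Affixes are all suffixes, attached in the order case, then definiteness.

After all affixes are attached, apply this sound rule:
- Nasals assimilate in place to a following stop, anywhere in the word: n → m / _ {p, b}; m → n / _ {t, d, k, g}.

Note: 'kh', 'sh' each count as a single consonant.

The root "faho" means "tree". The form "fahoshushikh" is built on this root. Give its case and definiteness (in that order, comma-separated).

Segment: faho-shu-shikh.
case: -shu → nominative.
definiteness: -shikh → definite.

nominative, definite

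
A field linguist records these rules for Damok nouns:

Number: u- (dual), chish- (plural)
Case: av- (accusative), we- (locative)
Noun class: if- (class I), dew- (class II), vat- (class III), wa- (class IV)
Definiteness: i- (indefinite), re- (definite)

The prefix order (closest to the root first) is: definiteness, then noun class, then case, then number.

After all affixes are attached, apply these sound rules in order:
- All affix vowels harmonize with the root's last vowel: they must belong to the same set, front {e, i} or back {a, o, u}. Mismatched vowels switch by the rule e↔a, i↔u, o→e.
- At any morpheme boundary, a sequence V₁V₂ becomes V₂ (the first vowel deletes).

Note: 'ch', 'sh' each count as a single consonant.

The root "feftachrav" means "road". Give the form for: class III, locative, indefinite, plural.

Attach definiteness indefinite i- → ifeftachrav.
Attach noun class class III vat- → vatifeftachrav.
Attach case locative we- → wevatifeftachrav.
Attach number plural chish- → chishwevatifeftachrav.
Apply vowel harmony: chishwevatifeftachrav → chushwavatufeftachrav.
Vowel deletion: no change.

chushwavatufeftachrav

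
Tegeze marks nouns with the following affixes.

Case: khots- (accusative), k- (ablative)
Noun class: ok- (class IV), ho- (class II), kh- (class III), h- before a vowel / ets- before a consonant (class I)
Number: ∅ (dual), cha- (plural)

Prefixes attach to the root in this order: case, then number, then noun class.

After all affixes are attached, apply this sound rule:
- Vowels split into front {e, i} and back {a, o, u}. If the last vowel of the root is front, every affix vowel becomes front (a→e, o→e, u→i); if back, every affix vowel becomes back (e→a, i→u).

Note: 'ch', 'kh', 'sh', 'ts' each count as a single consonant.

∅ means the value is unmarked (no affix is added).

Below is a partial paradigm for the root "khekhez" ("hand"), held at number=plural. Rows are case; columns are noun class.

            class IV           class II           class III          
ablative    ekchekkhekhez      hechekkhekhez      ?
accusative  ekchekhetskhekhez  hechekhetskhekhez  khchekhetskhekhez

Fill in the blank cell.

Attach case ablative k- → kkhekhez.
Attach number plural cha- → chakkhekhez.
Attach noun class class III kh- → khchakkhekhez.
Apply vowel harmony: khchakkhekhez → khchekkhekhez.

khchekkhekhez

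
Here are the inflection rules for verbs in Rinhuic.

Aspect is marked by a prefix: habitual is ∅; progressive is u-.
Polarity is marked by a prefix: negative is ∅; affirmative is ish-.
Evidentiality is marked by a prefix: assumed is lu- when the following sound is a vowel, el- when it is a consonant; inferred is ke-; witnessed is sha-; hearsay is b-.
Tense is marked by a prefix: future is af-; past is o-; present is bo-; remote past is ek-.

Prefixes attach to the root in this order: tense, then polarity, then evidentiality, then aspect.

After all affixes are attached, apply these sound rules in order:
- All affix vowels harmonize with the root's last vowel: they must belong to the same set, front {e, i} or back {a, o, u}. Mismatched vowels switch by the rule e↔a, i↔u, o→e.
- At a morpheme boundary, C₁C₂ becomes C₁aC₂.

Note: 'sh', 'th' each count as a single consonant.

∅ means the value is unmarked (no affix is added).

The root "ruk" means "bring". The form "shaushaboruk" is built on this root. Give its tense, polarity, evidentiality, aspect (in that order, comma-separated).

Segment: sha-ish-bo-ruk.
tense: bo- → present.
polarity: ish- → affirmative.
evidentiality: sha- → witnessed.
aspect: ∅ → habitual.

present, affirmative, witnessed, habitual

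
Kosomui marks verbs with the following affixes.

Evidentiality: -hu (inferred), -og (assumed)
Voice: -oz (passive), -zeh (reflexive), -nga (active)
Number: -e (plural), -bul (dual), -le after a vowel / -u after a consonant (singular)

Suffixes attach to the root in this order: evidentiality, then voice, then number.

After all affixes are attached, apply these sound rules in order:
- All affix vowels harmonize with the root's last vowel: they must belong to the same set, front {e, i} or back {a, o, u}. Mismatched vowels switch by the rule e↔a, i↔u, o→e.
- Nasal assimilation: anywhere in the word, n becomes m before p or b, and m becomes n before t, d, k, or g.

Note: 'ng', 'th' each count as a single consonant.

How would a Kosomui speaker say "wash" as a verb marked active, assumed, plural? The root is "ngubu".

Attach evidentiality assumed -og → ngubuog.
Attach voice active -nga → ngubuognga.
Attach number plural -e → ngubuogngae.
Apply vowel harmony: ngubuogngae → ngubuogngaa.
Nasal assimilation: no change.

ngubuogngaa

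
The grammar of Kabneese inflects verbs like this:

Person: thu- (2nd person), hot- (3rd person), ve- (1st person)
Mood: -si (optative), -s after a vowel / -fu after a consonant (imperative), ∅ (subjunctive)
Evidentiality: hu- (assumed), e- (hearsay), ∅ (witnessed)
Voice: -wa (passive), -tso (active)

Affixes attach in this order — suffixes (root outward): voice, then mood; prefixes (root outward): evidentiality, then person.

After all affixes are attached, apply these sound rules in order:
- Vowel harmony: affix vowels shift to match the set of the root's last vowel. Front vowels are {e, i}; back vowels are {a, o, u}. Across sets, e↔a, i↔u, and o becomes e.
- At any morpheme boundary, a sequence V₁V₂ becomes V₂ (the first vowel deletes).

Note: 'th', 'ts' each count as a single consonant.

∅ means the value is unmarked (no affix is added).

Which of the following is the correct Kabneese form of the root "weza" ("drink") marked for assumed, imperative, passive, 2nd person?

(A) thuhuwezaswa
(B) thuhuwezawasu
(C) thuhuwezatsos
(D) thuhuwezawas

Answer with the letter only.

Attach voice passive -wa → wezawa.
Attach evidentiality assumed hu- → huwezawa.
Attach mood imperative -s (after vowel 'a') → huwezawas.
Attach person 2nd person thu- → thuhuwezawas.
Vowel harmony: no change.
Vowel deletion: no change.
So the correct form is thuhuwezawas, option (D).
(B) thuhuwezawasu is wrong: it uses optative instead of imperative for mood.
(A) thuhuwezaswa is wrong: it has the affixes in the wrong order.
(C) thuhuwezatsos is wrong: it uses active instead of passive for voice.

D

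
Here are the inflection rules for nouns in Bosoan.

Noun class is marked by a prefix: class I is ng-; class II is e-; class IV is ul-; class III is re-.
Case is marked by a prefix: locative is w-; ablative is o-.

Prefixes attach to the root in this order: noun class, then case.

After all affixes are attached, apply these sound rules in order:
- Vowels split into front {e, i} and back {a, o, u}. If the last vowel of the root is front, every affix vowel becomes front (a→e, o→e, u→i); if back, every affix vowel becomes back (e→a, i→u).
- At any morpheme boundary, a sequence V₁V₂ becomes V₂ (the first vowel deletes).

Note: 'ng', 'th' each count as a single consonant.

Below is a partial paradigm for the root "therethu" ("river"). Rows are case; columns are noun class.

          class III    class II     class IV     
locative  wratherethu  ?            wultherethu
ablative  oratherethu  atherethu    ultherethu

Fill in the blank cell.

watherethu

Attach noun class class II e- → etherethu.
Attach case locative w- → wetherethu.
Apply vowel harmony: wetherethu → watherethu.
Vowel deletion: no change.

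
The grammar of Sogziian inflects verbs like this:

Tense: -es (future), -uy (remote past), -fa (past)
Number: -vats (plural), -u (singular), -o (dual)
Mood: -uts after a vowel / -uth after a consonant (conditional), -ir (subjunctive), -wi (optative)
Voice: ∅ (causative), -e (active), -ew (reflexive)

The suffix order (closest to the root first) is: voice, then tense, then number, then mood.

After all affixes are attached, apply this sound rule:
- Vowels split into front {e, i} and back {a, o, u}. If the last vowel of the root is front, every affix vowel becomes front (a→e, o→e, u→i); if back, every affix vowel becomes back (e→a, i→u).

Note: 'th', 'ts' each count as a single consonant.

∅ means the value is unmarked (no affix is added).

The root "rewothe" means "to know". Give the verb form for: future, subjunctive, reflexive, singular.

rewotheewesiir

Attach voice reflexive -ew → rewotheew.
Attach tense future -es → rewotheewes.
Attach number singular -u → rewotheewesu.
Attach mood subjunctive -ir → rewotheewesuir.
Apply vowel harmony: rewotheewesuir → rewotheewesiir.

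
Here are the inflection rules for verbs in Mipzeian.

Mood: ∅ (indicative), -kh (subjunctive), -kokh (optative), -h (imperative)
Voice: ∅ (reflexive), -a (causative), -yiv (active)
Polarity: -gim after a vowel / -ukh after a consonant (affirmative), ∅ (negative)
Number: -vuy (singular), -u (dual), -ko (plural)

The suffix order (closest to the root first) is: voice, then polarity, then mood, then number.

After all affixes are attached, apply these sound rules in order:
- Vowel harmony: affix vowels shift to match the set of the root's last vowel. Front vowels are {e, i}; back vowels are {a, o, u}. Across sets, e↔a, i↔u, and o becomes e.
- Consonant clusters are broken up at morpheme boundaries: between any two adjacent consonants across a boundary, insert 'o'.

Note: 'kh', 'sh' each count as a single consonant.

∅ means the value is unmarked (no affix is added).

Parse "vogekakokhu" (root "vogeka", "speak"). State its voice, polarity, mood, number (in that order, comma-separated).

reflexive, negative, optative, dual

Segment: vogeka-kokh-u.
voice: ∅ → reflexive.
polarity: ∅ → negative.
mood: -kokh → optative.
number: -u → dual.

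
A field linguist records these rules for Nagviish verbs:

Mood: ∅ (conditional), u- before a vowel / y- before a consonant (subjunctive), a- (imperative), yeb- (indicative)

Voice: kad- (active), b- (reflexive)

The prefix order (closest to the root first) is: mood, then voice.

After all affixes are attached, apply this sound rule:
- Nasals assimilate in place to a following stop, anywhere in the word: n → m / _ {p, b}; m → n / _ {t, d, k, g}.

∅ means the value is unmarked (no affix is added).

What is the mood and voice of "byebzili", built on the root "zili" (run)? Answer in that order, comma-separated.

indicative, reflexive

Segment: b-yeb-zili.
mood: yeb- → indicative.
voice: b- → reflexive.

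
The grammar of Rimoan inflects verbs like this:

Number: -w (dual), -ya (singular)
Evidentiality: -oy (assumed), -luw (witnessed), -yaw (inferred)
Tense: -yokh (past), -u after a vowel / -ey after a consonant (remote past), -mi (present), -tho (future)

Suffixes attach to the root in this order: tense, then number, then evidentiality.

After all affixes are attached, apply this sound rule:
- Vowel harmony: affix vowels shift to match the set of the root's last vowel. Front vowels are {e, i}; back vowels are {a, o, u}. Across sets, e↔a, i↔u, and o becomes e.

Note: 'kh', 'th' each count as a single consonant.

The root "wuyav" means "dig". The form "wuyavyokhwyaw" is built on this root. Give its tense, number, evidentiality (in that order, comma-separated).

Segment: wuyav-yokh-w-yaw.
tense: -yokh → past.
number: -w → dual.
evidentiality: -yaw → inferred.

past, dual, inferred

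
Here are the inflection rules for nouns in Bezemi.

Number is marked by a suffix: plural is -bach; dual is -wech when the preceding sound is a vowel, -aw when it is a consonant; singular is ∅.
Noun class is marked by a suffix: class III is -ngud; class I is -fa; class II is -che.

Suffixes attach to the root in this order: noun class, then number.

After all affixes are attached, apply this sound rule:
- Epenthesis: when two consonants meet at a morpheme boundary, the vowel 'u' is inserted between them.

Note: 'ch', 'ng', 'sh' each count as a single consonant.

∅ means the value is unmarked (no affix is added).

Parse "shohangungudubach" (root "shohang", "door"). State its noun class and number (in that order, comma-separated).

Segment: shohang-ngud-bach.
noun class: -ngud → class III.
number: -bach → plural.

class III, plural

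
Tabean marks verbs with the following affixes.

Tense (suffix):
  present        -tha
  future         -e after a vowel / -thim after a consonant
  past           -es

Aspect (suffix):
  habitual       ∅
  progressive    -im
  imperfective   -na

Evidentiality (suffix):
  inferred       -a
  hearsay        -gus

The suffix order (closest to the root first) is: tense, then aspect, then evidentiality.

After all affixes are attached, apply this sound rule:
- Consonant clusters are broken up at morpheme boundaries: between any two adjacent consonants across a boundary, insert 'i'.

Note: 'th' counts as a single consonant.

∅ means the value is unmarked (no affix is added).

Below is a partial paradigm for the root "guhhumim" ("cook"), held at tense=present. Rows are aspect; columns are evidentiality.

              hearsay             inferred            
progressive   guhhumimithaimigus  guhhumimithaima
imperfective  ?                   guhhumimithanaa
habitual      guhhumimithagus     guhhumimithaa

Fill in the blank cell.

Attach tense present -tha → guhhumimtha.
Attach aspect imperfective -na → guhhumimthana.
Attach evidentiality hearsay -gus → guhhumimthanagus.
Apply epenthesis: guhhumimthanagus → guhhumimithanagus.

guhhumimithanagus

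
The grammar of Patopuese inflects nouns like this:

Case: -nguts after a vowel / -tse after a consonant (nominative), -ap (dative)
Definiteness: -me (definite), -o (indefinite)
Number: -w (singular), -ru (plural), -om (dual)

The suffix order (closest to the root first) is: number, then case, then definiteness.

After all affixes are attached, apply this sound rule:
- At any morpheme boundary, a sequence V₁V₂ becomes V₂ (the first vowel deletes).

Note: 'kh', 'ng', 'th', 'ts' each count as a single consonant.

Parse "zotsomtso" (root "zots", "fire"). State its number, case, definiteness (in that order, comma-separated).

dual, nominative, indefinite

Segment: zots-om-tse-o.
number: -om → dual.
case: -nguts/tse → nominative.
definiteness: -o → indefinite.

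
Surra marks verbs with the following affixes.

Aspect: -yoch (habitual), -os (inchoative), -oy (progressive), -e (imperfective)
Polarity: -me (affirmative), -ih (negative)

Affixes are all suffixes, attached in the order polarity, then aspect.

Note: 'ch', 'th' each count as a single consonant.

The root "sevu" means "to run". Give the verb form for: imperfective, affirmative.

Attach polarity affirmative -me → sevume.
Attach aspect imperfective -e → sevumee.

sevumee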